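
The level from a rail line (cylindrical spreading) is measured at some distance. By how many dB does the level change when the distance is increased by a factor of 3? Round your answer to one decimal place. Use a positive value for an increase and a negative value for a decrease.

Line-source spreading: ΔL = −10·log₁₀(r₂/r₁).
ΔL = −10·log₁₀(3) = -4.77 dB.

-4.8 dB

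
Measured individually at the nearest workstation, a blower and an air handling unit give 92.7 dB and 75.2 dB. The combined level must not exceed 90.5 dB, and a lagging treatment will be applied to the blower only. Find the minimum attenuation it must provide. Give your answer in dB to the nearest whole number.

The untreated sources together contribute 10^(75.2/10) = 3.311e+07, i.e. 75.20 dB.
The limit corresponds to 10^(90.5/10) = 1.122e+09; subtracting the fixed part leaves 1.089e+09 for the blower, i.e. 90.37 dB.
So the blower must be reduced from 92.7 to 90.37 dB: IL = 2.33 dB.

2 dB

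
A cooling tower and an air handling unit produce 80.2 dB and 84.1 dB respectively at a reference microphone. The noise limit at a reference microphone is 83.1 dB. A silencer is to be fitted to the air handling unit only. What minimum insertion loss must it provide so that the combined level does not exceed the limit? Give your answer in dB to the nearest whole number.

4 dB

The untreated sources together contribute 10^(80.2/10) = 1.047e+08, i.e. 80.20 dB.
The limit corresponds to 10^(83.1/10) = 2.042e+08; subtracting the fixed part leaves 9.946e+07 for the air handling unit, i.e. 79.98 dB.
Required insertion loss = 84.1 − 79.98 = 4.12 dB.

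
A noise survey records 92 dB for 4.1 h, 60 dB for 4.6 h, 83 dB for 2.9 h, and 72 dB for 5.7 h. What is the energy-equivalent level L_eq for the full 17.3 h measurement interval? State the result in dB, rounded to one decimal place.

86.2 dB

The energy average is taken in the linear domain: L_eq = 10·log₁₀[(Σ tᵢ·10^(Lᵢ/10))/T], T = 17.3 h.
Σ tᵢ·10^(Lᵢ/10) = 4.1·10^(92/10) + 4.6·10^(60/10) + 2.9·10^(83/10) + 5.7·10^(72/10) = 7.172e+09.
L_eq = 10·log₁₀(7.172e+09/17.3) = 86.18 dB.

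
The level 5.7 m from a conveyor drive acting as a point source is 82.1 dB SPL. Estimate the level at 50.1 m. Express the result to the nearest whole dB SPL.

63 dB SPL

For a point source, L₂ = L₁ − 20·log₁₀(r₂/r₁).
L₂ = 82.1 − 20·log₁₀(50.1/5.7) = 82.1 − 18.879 = 63.22 dB SPL.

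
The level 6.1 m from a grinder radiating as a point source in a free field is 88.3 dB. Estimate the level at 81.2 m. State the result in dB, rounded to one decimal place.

65.8 dB

Spherical spreading from a point source gives a 20·log₁₀(r₂/r₁) drop.
L₂ = 88.3 − 20·log₁₀(81.2/6.1) = 88.3 − 22.485 = 65.82 dB.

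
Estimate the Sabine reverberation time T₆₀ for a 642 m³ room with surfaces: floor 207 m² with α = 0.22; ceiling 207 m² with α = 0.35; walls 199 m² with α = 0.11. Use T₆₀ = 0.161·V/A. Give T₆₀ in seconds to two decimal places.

0.74 s

Summing Sᵢαᵢ: 207·0.22 + 207·0.35 + 199·0.11 = 139.88 m².
T₆₀ = 0.161·V/A = 0.161·642/139.88 = 0.739 s.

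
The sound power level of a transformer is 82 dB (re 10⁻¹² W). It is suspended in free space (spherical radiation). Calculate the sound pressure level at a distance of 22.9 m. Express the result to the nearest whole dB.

L_p = L_w − 10·log₁₀(4π·r²) with r = 22.9 m.
4π·r² = 6590 m², 10·log₁₀ of that is 38.189 dB.
L_p = 82 − 38.189 = 43.81 dB.

44 dB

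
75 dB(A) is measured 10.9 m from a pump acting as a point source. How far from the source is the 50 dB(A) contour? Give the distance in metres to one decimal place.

The 25.0 dB drop corresponds to a distance ratio of 10^(25.0/20) for a point source.
r₂ = 10.9·10^((75−50)/20) = 10.9·10^(25.0/20) = 193.83 m.

193.8 m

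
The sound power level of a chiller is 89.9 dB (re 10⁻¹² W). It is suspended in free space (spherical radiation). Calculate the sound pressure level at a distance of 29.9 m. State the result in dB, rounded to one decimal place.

The power spreads over a sphere of area 4π·r², so L_p = L_w − 10·log₁₀(4π·r²).
4π·r² = 1.123e+04 m², 10·log₁₀ of that is 40.506 dB.
L_p = 89.9 − 40.506 = 49.39 dB.

49.4 dB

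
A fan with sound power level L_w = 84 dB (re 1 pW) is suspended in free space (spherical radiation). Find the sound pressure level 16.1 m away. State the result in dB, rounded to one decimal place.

48.9 dB

L_p = L_w − 10·log₁₀(4π·r²) with r = 16.1 m.
4π·r² = 3257 m², 10·log₁₀ of that is 35.129 dB.
L_p = 84 − 35.129 = 48.87 dB.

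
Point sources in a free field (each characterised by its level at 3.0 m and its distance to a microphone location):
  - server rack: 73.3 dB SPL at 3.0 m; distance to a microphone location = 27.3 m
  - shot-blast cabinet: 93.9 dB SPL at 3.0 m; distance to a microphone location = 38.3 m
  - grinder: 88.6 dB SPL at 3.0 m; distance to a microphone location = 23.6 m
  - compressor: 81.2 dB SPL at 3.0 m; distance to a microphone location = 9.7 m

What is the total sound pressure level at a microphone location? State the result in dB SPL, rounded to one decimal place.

Propagate each source to the receiver with L = L_ref − 20·log₁₀(r/r_ref), then add intensities.
server rack: 73.3 − 20·log₁₀(27.3/3.0) = 73.3 − 19.18 = 54.12 dB SPL.
shot-blast cabinet: 93.9 − 20·log₁₀(38.3/3.0) = 93.9 − 22.12 = 71.78 dB SPL.
grinder: 88.6 − 20·log₁₀(23.6/3.0) = 88.6 − 17.92 = 70.68 dB SPL.
compressor: 81.2 − 20·log₁₀(9.7/3.0) = 81.2 − 10.19 = 71.01 dB SPL.
Σ 10^(L/10) = 3.963e+07 → L_total = 10·log₁₀(3.963e+07) = 75.98 dB SPL.

76.0 dB SPL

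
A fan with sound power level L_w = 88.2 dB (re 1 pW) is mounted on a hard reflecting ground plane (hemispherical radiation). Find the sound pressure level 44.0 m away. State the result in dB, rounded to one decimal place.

The power spreads over a hemisphere of area 2π·r², so L_p = L_w − 10·log₁₀(2π·r²).
2π·r² = 1.216e+04 m², 10·log₁₀ of that is 40.851 dB.
L_p = 88.2 − 40.851 = 47.35 dB.

47.3 dB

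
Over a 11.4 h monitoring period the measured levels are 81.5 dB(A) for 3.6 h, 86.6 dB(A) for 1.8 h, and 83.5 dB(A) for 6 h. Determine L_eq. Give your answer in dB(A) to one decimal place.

The energy average is taken in the linear domain: L_eq = 10·log₁₀[(Σ tᵢ·10^(Lᵢ/10))/T], T = 11.4 h.
Σ tᵢ·10^(Lᵢ/10) = 3.6·10^(81.5/10) + 1.8·10^(86.6/10) + 6·10^(83.5/10) = 2.675e+09.
L_eq = 10·log₁₀(2.675e+09/11.4) = 83.70 dB(A).

83.7 dB(A)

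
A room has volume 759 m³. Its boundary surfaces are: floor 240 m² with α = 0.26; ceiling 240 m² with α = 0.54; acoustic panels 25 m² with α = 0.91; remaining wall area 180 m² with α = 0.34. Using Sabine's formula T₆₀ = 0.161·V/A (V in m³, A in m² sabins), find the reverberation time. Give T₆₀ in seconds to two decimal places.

0.44 s

Total absorption A = 240·0.26 + 240·0.54 + 25·0.91 + 180·0.34 = 275.95 m² sabins.
T₆₀ = 0.161 × 759 / 275.95 = 0.443 s.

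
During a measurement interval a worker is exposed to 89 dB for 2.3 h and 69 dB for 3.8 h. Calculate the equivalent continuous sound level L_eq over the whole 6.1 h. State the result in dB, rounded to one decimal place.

Weight each interval's intensity by its duration and average over T = 6.1 h:
Σ tᵢ·10^(Lᵢ/10) = 2.3·10^(89/10) + 3.8·10^(69/10) = 1.857e+09.
L_eq = 10·log₁₀(1.857e+09/6.1) = 84.84 dB.

84.8 dB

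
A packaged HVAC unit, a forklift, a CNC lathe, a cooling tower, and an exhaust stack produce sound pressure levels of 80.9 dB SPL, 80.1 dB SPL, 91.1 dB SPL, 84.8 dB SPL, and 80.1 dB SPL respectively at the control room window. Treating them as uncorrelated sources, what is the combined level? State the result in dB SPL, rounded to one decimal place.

92.8 dB SPL

For uncorrelated sources the intensities add, so convert each level to linear form, sum, and take 10·log₁₀ of the total.
Σ 10^(L/10) = 10^(80.9/10) + 10^(80.1/10) + 10^(91.1/10) + 10^(84.8/10) + 10^(80.1/10) = 1.918e+09.
L_total = 10·log₁₀(1.918e+09) = 92.83 dB SPL.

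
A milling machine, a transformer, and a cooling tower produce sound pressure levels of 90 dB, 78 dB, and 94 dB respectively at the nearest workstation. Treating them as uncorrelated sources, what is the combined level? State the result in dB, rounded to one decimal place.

For uncorrelated sources the intensities add, so convert each level to linear form, sum, and take 10·log₁₀ of the total.
Σ 10^(L/10) = 10^(90/10) + 10^(78/10) + 10^(94/10) = 3.575e+09.
L_total = 10·log₁₀(3.575e+09) = 95.53 dB.

95.5 dB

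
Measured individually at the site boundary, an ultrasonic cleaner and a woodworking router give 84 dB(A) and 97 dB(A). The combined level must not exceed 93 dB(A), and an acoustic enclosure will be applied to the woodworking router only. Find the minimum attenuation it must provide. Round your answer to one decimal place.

The untreated sources together contribute 10^(84/10) = 2.512e+08, i.e. 84.00 dB(A).
To meet 93 dB(A) overall, the treated woodworking router may contribute at most 10^(93/10) − 2.512e+08 = 1.744e+09, i.e. 92.42 dB(A).
So the woodworking router must be reduced from 97 to 92.42 dB(A): IL = 4.58 dB.

4.6 dB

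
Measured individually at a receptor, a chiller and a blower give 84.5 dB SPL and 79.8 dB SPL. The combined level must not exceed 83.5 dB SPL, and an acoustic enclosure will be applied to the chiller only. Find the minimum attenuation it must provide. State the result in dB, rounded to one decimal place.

Fixed contribution from the other source: Σ 10^(L/10) = 10^(79.8/10) = 9.550e+07 (79.80 dB SPL).
To meet 83.5 dB SPL overall, the treated chiller may contribute at most 10^(83.5/10) − 9.550e+07 = 1.284e+08, i.e. 81.08 dB SPL.
Required insertion loss = 84.5 − 81.08 = 3.42 dB.

3.4 dB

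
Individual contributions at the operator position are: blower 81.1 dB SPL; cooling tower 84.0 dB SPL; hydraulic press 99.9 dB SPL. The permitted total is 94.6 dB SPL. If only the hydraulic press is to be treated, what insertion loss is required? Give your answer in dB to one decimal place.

Fixed contribution from the other sources: Σ 10^(L/10) = 10^(81.1/10) + 10^(84.0/10) = 3.800e+08 (85.80 dB SPL).
To meet 94.6 dB SPL overall, the treated hydraulic press may contribute at most 10^(94.6/10) − 3.800e+08 = 2.504e+09, i.e. 93.99 dB SPL.
Required insertion loss = 99.9 − 93.99 = 5.91 dB.

5.9 dB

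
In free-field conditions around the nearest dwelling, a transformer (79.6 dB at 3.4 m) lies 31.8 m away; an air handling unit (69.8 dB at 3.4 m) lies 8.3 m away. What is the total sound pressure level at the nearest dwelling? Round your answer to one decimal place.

64.2 dB

First find each source's level at the receiver (point-source: −20·log₁₀(r/r_ref)), then combine on an intensity basis.
transformer: 79.6 − 20·log₁₀(31.8/3.4) = 79.6 − 19.42 = 60.18 dB.
air handling unit: 69.8 − 20·log₁₀(8.3/3.4) = 69.8 − 7.75 = 62.05 dB.
Σ 10^(L/10) = 2.645e+06 → L_total = 10·log₁₀(2.645e+06) = 64.22 dB.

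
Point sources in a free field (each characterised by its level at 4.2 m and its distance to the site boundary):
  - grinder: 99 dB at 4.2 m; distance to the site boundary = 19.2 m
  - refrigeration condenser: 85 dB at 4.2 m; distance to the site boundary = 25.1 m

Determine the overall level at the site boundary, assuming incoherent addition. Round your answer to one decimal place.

85.9 dB

Apply inverse-square spreading to bring every level to the receiver, then sum 10^(L/10).
grinder: 99 − 20·log₁₀(19.2/4.2) = 99 − 13.20 = 85.80 dB.
refrigeration condenser: 85 − 20·log₁₀(25.1/4.2) = 85 − 15.53 = 69.47 dB.
Σ 10^(L/10) = 3.890e+08 → L_total = 10·log₁₀(3.890e+08) = 85.90 dB.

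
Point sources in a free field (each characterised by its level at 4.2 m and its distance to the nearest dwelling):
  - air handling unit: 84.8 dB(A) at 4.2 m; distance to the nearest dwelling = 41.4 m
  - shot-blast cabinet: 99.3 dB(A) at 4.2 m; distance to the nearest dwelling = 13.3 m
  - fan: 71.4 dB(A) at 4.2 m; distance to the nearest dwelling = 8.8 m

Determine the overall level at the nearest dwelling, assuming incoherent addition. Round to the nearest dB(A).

89 dB(A)

Propagate each source to the receiver with L = L_ref − 20·log₁₀(r/r_ref), then add intensities.
air handling unit: 84.8 − 20·log₁₀(41.4/4.2) = 84.8 − 19.88 = 64.92 dB(A).
shot-blast cabinet: 99.3 − 20·log₁₀(13.3/4.2) = 99.3 − 10.01 = 89.29 dB(A).
fan: 71.4 − 20·log₁₀(8.8/4.2) = 71.4 − 6.42 = 64.98 dB(A).
Σ 10^(L/10) = 8.550e+08 → L_total = 10·log₁₀(8.550e+08) = 89.32 dB(A).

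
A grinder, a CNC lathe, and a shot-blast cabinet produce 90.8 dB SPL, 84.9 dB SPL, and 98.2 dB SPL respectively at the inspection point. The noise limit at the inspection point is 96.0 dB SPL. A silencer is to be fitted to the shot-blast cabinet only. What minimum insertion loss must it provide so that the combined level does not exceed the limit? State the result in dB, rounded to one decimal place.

4.3 dB

Everything except the shot-blast cabinet sums to 10^(90.8/10) + 10^(84.9/10) = 1.511e+09 in linear terms, 91.79 dB SPL.
To meet 96.0 dB SPL overall, the treated shot-blast cabinet may contribute at most 10^(96.0/10) − 1.511e+09 = 2.470e+09, i.e. 93.93 dB SPL.
Required insertion loss = 98.2 − 93.93 = 4.27 dB.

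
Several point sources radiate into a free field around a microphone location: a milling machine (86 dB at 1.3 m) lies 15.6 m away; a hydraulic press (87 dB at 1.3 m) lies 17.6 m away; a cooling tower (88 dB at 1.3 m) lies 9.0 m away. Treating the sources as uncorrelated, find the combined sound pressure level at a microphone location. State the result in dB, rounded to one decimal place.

72.7 dB

Propagate each source to the receiver with L = L_ref − 20·log₁₀(r/r_ref), then add intensities.
milling machine: 86 − 20·log₁₀(15.6/1.3) = 86 − 21.58 = 64.42 dB.
hydraulic press: 87 − 20·log₁₀(17.6/1.3) = 87 − 22.63 = 64.37 dB.
cooling tower: 88 − 20·log₁₀(9.0/1.3) = 88 − 16.81 = 71.19 dB.
Σ 10^(L/10) = 1.866e+07 → L_total = 10·log₁₀(1.866e+07) = 72.71 dB.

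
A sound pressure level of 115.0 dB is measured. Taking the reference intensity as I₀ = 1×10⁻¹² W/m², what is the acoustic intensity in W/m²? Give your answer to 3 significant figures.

I = I₀·10^(L/10) = 10⁻¹² × 10^(115.0/10) = 10^(-0.500).

0.316 W/m²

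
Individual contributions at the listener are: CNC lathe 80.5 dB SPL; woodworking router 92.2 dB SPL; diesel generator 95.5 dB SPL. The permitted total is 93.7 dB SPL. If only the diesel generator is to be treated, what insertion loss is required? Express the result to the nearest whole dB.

The untreated sources together contribute 10^(80.5/10) + 10^(92.2/10) = 1.772e+09, i.e. 92.48 dB SPL.
To meet 93.7 dB SPL overall, the treated diesel generator may contribute at most 10^(93.7/10) − 1.772e+09 = 5.724e+08, i.e. 87.58 dB SPL.
Required insertion loss = 95.5 − 87.58 = 7.92 dB.

8 dB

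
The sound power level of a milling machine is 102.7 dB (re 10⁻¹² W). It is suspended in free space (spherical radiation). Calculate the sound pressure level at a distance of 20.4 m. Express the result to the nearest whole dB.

66 dB

The power spreads over a sphere of area 4π·r², so L_p = L_w − 10·log₁₀(4π·r²).
4π·r² = 5230 m², 10·log₁₀ of that is 37.185 dB.
L_p = 102.7 − 37.185 = 65.52 dB.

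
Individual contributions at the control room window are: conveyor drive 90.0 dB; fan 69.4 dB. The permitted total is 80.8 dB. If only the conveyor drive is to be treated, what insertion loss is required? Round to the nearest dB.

Everything except the conveyor drive sums to 10^(69.4/10) = 8.710e+06 in linear terms, 69.40 dB.
To meet 80.8 dB overall, the treated conveyor drive may contribute at most 10^(80.8/10) − 8.710e+06 = 1.115e+08, i.e. 80.47 dB.
So the conveyor drive must be reduced from 90.0 to 80.47 dB: IL = 9.53 dB.

10 dB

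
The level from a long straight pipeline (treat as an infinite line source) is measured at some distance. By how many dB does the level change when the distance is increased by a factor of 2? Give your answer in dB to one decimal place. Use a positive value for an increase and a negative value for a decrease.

With cylindrical spreading the level changes by −10·log₁₀(r₂/r₁).
ΔL = −10·log₁₀(2) = -3.01 dB.

-3.0 dB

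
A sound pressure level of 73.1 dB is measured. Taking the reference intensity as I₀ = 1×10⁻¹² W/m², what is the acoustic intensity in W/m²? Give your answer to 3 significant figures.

L = 10·log₁₀(I/I₀) ⇒ I = I₀·10^(L/10) = 10⁻¹² × 10^7.31.

2.04e-05 W/m²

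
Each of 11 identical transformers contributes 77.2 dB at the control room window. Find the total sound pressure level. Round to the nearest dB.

88 dB

N identical incoherent sources raise the level by 10·log₁₀ N.
L_total = 77.2 + 10·log₁₀(11) = 77.2 + 10.414 = 87.61 dB.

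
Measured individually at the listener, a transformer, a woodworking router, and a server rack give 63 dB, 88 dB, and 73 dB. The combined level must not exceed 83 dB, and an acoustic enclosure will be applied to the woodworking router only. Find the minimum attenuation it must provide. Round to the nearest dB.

6 dB

The untreated sources together contribute 10^(63/10) + 10^(73/10) = 2.195e+07, i.e. 73.41 dB.
The limit corresponds to 10^(83/10) = 1.995e+08; subtracting the fixed part leaves 1.776e+08 for the woodworking router, i.e. 82.49 dB.
Required insertion loss = 88 − 82.49 = 5.51 dB.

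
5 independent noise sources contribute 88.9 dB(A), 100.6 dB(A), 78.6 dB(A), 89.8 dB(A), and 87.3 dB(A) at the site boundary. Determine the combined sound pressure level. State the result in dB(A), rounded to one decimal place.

101.4 dB(A)

For uncorrelated sources the intensities add, so convert each level to linear form, sum, and take 10·log₁₀ of the total.
Σ 10^(L/10) = 10^(88.9/10) + 10^(100.6/10) + 10^(78.6/10) + 10^(89.8/10) + 10^(87.3/10) = 1.382e+10.
L_total = 10·log₁₀(1.382e+10) = 101.41 dB(A).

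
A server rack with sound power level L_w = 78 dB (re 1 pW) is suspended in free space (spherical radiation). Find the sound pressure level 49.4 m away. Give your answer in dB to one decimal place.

L_p = L_w − 10·log₁₀(4π·r²) with r = 49.4 m.
4π·r² = 3.067e+04 m², 10·log₁₀ of that is 44.867 dB.
L_p = 78 − 44.867 = 33.13 dB.

33.1 dB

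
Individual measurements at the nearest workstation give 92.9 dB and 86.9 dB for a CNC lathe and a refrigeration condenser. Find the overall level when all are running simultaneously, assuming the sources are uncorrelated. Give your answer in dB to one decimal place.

93.9 dB

For uncorrelated sources the intensities add, so convert each level to linear form, sum, and take 10·log₁₀ of the total.
Σ 10^(L/10) = 10^(92.9/10) + 10^(86.9/10) = 2.440e+09.
L_total = 10·log₁₀(2.440e+09) = 93.87 dB.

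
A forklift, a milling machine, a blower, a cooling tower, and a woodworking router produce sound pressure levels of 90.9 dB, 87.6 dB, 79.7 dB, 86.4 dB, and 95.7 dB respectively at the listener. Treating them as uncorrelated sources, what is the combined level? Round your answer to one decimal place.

97.8 dB

For uncorrelated sources the intensities add, so convert each level to linear form, sum, and take 10·log₁₀ of the total.
Σ 10^(L/10) = 10^(90.9/10) + 10^(87.6/10) + 10^(79.7/10) + 10^(86.4/10) + 10^(95.7/10) = 6.051e+09.
L_total = 10·log₁₀(6.051e+09) = 97.82 dB.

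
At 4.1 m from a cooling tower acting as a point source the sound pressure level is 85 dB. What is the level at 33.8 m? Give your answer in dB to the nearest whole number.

Spherical spreading from a point source gives a 20·log₁₀(r₂/r₁) drop.
L₂ = 85 − 20·log₁₀(33.8/4.1) = 85 − 18.323 = 66.68 dB.

67 dB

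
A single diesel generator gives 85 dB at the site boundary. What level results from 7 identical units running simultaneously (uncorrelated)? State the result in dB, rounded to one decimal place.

N identical incoherent sources raise the level by 10·log₁₀ N.
L_total = 85 + 10·log₁₀(7) = 85 + 8.451 = 93.45 dB.

93.5 dB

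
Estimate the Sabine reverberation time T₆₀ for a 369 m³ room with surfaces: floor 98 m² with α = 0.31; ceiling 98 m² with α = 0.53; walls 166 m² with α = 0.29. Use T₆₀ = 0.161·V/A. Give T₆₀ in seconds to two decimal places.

0.46 s

Total absorption A = 98·0.31 + 98·0.53 + 166·0.29 = 130.46 m² sabins.
T₆₀ = 0.161·V/A = 0.161·369/130.46 = 0.455 s.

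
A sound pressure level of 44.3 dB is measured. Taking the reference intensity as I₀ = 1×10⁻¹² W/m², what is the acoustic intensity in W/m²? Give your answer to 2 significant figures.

I = I₀·10^(L/10) = 10⁻¹² × 10^(44.3/10) = 10^(-7.570).

2.7e-08 W/m²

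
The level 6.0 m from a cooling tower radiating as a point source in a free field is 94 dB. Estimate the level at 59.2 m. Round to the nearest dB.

For a point source, L₂ = L₁ − 20·log₁₀(r₂/r₁).
L₂ = 94 − 20·log₁₀(59.2/6.0) = 94 − 19.883 = 74.12 dB.

74 dB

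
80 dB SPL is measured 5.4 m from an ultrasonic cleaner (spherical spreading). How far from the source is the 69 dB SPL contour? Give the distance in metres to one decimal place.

Point-source spreading drops the level by 20·log₁₀(r₂/r₁); inverting, r₂/r₁ = 10^(ΔL/20).
r₂ = 5.4·10^((80−69)/20) = 5.4·10^(11.0/20) = 19.16 m.

19.2 m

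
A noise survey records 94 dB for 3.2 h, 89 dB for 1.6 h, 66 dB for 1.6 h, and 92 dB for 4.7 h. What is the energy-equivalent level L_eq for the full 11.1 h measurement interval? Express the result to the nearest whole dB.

92 dB

L_eq = 10·log₁₀[(1/T)·Σ tᵢ·10^(Lᵢ/10)] with T = 11.1 h.
Σ tᵢ·10^(Lᵢ/10) = 3.2·10^(94/10) + 1.6·10^(89/10) + 1.6·10^(66/10) + 4.7·10^(92/10) = 1.676e+10.
L_eq = 10·log₁₀(1.676e+10/11.1) = 91.79 dB.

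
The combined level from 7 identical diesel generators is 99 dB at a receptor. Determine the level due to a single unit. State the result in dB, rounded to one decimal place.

90.5 dB

7 equal contributions raise the level by 10·log₁₀ 7 = 8.451 dB, so each unit alone gives 99 − 8.451.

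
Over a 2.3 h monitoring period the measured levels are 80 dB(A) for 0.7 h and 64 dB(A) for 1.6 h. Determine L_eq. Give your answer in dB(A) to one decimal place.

75.1 dB(A)

L_eq = 10·log₁₀[(1/T)·Σ tᵢ·10^(Lᵢ/10)] with T = 2.3 h.
Σ tᵢ·10^(Lᵢ/10) = 0.7·10^(80/10) + 1.6·10^(64/10) = 7.402e+07.
L_eq = 10·log₁₀(7.402e+07/2.3) = 75.08 dB(A).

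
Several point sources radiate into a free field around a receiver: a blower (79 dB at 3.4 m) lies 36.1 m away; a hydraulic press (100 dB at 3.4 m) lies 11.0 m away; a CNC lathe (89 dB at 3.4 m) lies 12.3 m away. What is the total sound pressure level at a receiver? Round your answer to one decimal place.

First find each source's level at the receiver (point-source: −20·log₁₀(r/r_ref)), then combine on an intensity basis.
blower: 79 − 20·log₁₀(36.1/3.4) = 79 − 20.52 = 58.48 dB.
hydraulic press: 100 − 20·log₁₀(11.0/3.4) = 100 − 10.20 = 89.80 dB.
CNC lathe: 89 − 20·log₁₀(12.3/3.4) = 89 − 11.17 = 77.83 dB.
Σ 10^(L/10) = 1.017e+09 → L_total = 10·log₁₀(1.017e+09) = 90.07 dB.

90.1 dB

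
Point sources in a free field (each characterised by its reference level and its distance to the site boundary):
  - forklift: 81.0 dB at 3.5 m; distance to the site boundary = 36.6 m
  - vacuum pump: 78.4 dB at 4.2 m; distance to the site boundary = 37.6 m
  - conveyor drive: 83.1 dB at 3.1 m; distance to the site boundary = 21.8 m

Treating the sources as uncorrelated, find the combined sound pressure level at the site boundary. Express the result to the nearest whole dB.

Propagate each source to the receiver with L = L_ref − 20·log₁₀(r/r_ref), then add intensities.
forklift: 81.0 − 20·log₁₀(36.6/3.5) = 81.0 − 20.39 = 60.61 dB.
vacuum pump: 78.4 − 20·log₁₀(37.6/4.2) = 78.4 − 19.04 = 59.36 dB.
conveyor drive: 83.1 − 20·log₁₀(21.8/3.1) = 83.1 − 16.94 = 66.16 dB.
Σ 10^(L/10) = 6.143e+06 → L_total = 10·log₁₀(6.143e+06) = 67.88 dB.

68 dB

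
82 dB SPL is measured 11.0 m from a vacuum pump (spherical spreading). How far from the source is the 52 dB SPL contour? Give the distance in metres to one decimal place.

347.9 m

The 30.0 dB drop corresponds to a distance ratio of 10^(30.0/20) for a point source.
r₂ = 11.0·10^((82−52)/20) = 11.0·10^(30.0/20) = 347.85 m.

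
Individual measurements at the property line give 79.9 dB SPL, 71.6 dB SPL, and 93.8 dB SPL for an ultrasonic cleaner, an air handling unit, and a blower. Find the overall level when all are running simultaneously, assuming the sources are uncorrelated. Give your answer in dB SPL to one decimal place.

94.0 dB SPL

For uncorrelated sources the intensities add, so convert each level to linear form, sum, and take 10·log₁₀ of the total.
Σ 10^(L/10) = 10^(79.9/10) + 10^(71.6/10) + 10^(93.8/10) = 2.511e+09.
L_total = 10·log₁₀(2.511e+09) = 94.00 dB SPL.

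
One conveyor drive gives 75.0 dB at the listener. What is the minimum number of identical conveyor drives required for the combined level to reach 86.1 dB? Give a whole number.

13

Need L₁ + 10·log₁₀ N ≥ 86.1, i.e. log₁₀ N ≥ 1.11.
N ≥ 10^(11.1/10) = 12.882, so N = 13.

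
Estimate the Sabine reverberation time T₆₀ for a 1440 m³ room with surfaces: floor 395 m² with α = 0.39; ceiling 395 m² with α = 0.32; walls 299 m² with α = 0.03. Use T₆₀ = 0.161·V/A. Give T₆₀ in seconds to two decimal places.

Total absorption A = 395·0.39 + 395·0.32 + 299·0.03 = 289.42 m² sabins.
T₆₀ = 0.161·V/A = 0.161·1440/289.42 = 0.801 s.

0.80 s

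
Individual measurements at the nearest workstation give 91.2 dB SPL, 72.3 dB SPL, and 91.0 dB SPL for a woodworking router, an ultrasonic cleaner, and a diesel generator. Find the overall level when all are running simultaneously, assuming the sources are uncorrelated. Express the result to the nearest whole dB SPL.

Incoherent sources combine by intensity addition: L_total = 10·log₁₀(Σ 10^(L_i/10)).
Σ 10^(L/10) = 10^(91.2/10) + 10^(72.3/10) + 10^(91.0/10) = 2.594e+09.
L_total = 10·log₁₀(2.594e+09) = 94.14 dB SPL.

94 dB SPL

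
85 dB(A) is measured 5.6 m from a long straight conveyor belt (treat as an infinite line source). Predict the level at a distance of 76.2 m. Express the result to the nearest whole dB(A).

Cylindrical spreading from a line source gives a 10·log₁₀(r₂/r₁) drop.
L₂ = 85 − 10·log₁₀(76.2/5.6) = 85 − 11.338 = 73.66 dB(A).

74 dB(A)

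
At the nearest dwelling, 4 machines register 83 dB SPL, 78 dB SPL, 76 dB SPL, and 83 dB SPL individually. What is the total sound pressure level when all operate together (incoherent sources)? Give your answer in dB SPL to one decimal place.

Incoherent sources combine by intensity addition: L_total = 10·log₁₀(Σ 10^(L_i/10)).
Σ 10^(L/10) = 10^(83/10) + 10^(78/10) + 10^(76/10) + 10^(83/10) = 5.020e+08.
L_total = 10·log₁₀(5.020e+08) = 87.01 dB SPL.

87.0 dB SPL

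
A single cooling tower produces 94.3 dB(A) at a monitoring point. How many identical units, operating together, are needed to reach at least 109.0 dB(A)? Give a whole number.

Need L₁ + 10·log₁₀ N ≥ 109.0, i.e. log₁₀ N ≥ 1.47.
N ≥ 10^(14.7/10) = 29.512, so N = 30.

30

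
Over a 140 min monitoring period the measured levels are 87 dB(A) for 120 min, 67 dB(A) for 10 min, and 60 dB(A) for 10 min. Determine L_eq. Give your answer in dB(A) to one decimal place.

Weight each interval's intensity by its duration and average over T = 140 min:
Σ tᵢ·10^(Lᵢ/10) = 120·10^(87/10) + 10·10^(67/10) + 10·10^(60/10) = 6.020e+10.
L_eq = 10·log₁₀(6.020e+10/140) = 86.33 dB(A).

86.3 dB(A)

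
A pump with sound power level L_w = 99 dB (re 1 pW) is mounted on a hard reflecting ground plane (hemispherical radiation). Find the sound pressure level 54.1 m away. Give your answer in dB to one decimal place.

L_p = L_w − 10·log₁₀(2π·r²) with r = 54.1 m.
2π·r² = 1.839e+04 m², 10·log₁₀ of that is 42.646 dB.
L_p = 99 − 42.646 = 56.35 dB.

56.4 dB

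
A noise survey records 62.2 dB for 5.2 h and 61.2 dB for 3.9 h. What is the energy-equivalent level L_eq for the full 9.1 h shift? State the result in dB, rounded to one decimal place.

L_eq = 10·log₁₀[(1/T)·Σ tᵢ·10^(Lᵢ/10)] with T = 9.1 h.
Σ tᵢ·10^(Lᵢ/10) = 5.2·10^(62.2/10) + 3.9·10^(61.2/10) = 1.377e+07.
L_eq = 10·log₁₀(1.377e+07/9.1) = 61.80 dB.

61.8 dB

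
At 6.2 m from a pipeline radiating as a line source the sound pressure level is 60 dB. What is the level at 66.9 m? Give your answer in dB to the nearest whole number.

Cylindrical spreading from a line source gives a 10·log₁₀(r₂/r₁) drop.
L₂ = 60 − 10·log₁₀(66.9/6.2) = 60 − 10.330 = 49.67 dB.

50 dB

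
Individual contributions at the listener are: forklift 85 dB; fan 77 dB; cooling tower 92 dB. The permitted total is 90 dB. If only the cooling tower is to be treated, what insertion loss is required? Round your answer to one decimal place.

4.0 dB

Everything except the cooling tower sums to 10^(85/10) + 10^(77/10) = 3.663e+08 in linear terms, 85.64 dB.
The limit corresponds to 10^(90/10) = 1.000e+09; subtracting the fixed part leaves 6.337e+08 for the cooling tower, i.e. 88.02 dB.
Required insertion loss = 92 − 88.02 = 3.98 dB.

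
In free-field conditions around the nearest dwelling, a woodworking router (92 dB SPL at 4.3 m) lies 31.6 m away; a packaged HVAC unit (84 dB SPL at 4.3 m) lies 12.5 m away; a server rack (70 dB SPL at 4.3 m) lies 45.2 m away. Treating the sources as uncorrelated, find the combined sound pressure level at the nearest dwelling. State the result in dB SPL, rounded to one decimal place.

Propagate each source to the receiver with L = L_ref − 20·log₁₀(r/r_ref), then add intensities.
woodworking router: 92 − 20·log₁₀(31.6/4.3) = 92 − 17.32 = 74.68 dB SPL.
packaged HVAC unit: 84 − 20·log₁₀(12.5/4.3) = 84 − 9.27 = 74.73 dB SPL.
server rack: 70 − 20·log₁₀(45.2/4.3) = 70 − 20.43 = 49.57 dB SPL.
Σ 10^(L/10) = 5.916e+07 → L_total = 10·log₁₀(5.916e+07) = 77.72 dB SPL.

77.7 dB SPL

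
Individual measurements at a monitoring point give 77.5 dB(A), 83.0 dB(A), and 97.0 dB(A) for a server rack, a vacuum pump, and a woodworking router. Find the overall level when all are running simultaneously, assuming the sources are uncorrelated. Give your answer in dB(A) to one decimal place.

97.2 dB(A)

Incoherent sources combine by intensity addition: L_total = 10·log₁₀(Σ 10^(L_i/10)).
Σ 10^(L/10) = 10^(77.5/10) + 10^(83.0/10) + 10^(97.0/10) = 5.268e+09.
L_total = 10·log₁₀(5.268e+09) = 97.22 dB(A).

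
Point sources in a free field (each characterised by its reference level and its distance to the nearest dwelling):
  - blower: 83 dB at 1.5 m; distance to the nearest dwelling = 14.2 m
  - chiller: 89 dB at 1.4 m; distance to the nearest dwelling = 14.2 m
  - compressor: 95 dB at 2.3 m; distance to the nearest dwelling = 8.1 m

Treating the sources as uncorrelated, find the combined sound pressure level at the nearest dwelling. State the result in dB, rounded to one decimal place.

Propagate each source to the receiver with L = L_ref − 20·log₁₀(r/r_ref), then add intensities.
blower: 83 − 20·log₁₀(14.2/1.5) = 83 − 19.52 = 63.48 dB.
chiller: 89 − 20·log₁₀(14.2/1.4) = 89 − 20.12 = 68.88 dB.
compressor: 95 − 20·log₁₀(8.1/2.3) = 95 − 10.94 = 84.06 dB.
Σ 10^(L/10) = 2.649e+08 → L_total = 10·log₁₀(2.649e+08) = 84.23 dB.

84.2 dB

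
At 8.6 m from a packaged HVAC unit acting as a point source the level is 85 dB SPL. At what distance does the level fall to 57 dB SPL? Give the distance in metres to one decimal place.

216.0 m

For a point source L₁ − L₂ = 20·log₁₀(r₂/r₁), so r₂ = r₁·10^((L₁−L₂)/20).
r₂ = 8.6·10^((85−57)/20) = 8.6·10^(28.0/20) = 216.02 m.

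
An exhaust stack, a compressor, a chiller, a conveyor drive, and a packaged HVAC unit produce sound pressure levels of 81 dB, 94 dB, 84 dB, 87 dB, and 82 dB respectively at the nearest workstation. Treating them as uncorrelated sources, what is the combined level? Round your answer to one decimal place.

Incoherent sources combine by intensity addition: L_total = 10·log₁₀(Σ 10^(L_i/10)).
Σ 10^(L/10) = 10^(81/10) + 10^(94/10) + 10^(84/10) + 10^(87/10) + 10^(82/10) = 3.549e+09.
L_total = 10·log₁₀(3.549e+09) = 95.50 dB.

95.5 dB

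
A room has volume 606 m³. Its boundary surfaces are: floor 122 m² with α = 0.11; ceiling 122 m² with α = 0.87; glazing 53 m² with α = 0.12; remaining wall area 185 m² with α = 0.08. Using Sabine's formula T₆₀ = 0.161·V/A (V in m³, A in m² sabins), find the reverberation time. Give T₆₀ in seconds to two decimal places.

0.69 s

Total absorption A = 122·0.11 + 122·0.87 + 53·0.12 + 185·0.08 = 140.72 m² sabins.
T₆₀ = 0.161·V/A = 0.161·606/140.72 = 0.693 s.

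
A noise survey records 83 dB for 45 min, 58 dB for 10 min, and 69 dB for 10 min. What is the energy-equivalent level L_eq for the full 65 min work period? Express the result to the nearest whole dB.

81 dB

L_eq = 10·log₁₀[(1/T)·Σ tᵢ·10^(Lᵢ/10)] with T = 65 min.
Σ tᵢ·10^(Lᵢ/10) = 45·10^(83/10) + 10·10^(58/10) + 10·10^(69/10) = 9.064e+09.
L_eq = 10·log₁₀(9.064e+09/65) = 81.44 dB.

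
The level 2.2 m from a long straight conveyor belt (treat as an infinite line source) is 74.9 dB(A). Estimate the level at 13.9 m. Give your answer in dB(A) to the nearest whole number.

Cylindrical spreading from a line source gives a 10·log₁₀(r₂/r₁) drop.
L₂ = 74.9 − 10·log₁₀(13.9/2.2) = 74.9 − 8.006 = 66.89 dB(A).

67 dB(A)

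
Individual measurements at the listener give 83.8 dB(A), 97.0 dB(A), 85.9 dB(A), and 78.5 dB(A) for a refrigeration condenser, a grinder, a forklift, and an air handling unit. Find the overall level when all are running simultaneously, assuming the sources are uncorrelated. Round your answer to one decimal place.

Incoherent sources combine by intensity addition: L_total = 10·log₁₀(Σ 10^(L_i/10)).
Σ 10^(L/10) = 10^(83.8/10) + 10^(97.0/10) + 10^(85.9/10) + 10^(78.5/10) = 5.712e+09.
L_total = 10·log₁₀(5.712e+09) = 97.57 dB(A).

97.6 dB(A)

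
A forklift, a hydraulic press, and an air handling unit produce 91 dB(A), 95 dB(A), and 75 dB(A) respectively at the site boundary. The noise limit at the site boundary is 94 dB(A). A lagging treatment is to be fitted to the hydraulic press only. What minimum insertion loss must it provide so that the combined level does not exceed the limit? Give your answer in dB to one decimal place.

Everything except the hydraulic press sums to 10^(91/10) + 10^(75/10) = 1.291e+09 in linear terms, 91.11 dB(A).
To meet 94 dB(A) overall, the treated hydraulic press may contribute at most 10^(94/10) − 1.291e+09 = 1.221e+09, i.e. 90.87 dB(A).
Required insertion loss = 95 − 90.87 = 4.13 dB.

4.1 dB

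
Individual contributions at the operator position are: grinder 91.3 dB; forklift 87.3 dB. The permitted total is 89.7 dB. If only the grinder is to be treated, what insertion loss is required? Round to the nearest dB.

5 dB

Fixed contribution from the other source: Σ 10^(L/10) = 10^(87.3/10) = 5.370e+08 (87.30 dB).
To meet 89.7 dB overall, the treated grinder may contribute at most 10^(89.7/10) − 5.370e+08 = 3.962e+08, i.e. 85.98 dB.
Required insertion loss = 91.3 − 85.98 = 5.32 dB.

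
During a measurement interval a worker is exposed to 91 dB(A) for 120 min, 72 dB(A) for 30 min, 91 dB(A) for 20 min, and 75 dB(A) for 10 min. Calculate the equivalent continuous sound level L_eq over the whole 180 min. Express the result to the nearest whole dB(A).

The energy average is taken in the linear domain: L_eq = 10·log₁₀[(Σ tᵢ·10^(Lᵢ/10))/T], T = 180 min.
Σ tᵢ·10^(Lᵢ/10) = 120·10^(91/10) + 30·10^(72/10) + 20·10^(91/10) + 10·10^(75/10) = 1.770e+11.
L_eq = 10·log₁₀(1.770e+11/180) = 89.93 dB(A).

90 dB(A)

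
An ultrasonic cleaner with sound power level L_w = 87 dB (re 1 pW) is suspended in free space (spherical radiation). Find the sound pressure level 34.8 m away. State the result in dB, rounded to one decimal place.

L_p = L_w − 10·log₁₀(4π·r²) with r = 34.8 m.
4π·r² = 1.522e+04 m², 10·log₁₀ of that is 41.824 dB.
L_p = 87 − 41.824 = 45.18 dB.

45.2 dB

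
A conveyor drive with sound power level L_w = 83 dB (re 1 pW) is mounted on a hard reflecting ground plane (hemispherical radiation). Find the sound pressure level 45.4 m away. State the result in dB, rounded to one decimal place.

41.9 dB

L_p = L_w − 10·log₁₀(2π·r²) with r = 45.4 m.
2π·r² = 1.295e+04 m², 10·log₁₀ of that is 41.123 dB.
L_p = 83 − 41.123 = 41.88 dB.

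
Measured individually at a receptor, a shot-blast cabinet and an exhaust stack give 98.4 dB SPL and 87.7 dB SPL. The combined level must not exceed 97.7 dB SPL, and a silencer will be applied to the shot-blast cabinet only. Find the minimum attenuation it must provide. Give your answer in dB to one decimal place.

Everything except the shot-blast cabinet sums to 10^(87.7/10) = 5.888e+08 in linear terms, 87.70 dB SPL.
To meet 97.7 dB SPL overall, the treated shot-blast cabinet may contribute at most 10^(97.7/10) − 5.888e+08 = 5.300e+09, i.e. 97.24 dB SPL.
So the shot-blast cabinet must be reduced from 98.4 to 97.24 dB SPL: IL = 1.16 dB.

1.2 dB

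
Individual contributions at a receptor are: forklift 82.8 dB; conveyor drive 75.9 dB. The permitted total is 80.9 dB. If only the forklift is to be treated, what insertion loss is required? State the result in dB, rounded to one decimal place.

The untreated sources together contribute 10^(75.9/10) = 3.890e+07, i.e. 75.90 dB.
To meet 80.9 dB overall, the treated forklift may contribute at most 10^(80.9/10) − 3.890e+07 = 8.412e+07, i.e. 79.25 dB.
So the forklift must be reduced from 82.8 to 79.25 dB: IL = 3.55 dB.

3.6 dB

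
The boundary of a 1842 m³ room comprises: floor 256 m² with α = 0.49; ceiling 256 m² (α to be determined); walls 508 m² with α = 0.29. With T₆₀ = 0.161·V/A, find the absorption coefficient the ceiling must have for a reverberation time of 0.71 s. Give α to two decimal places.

Required total absorption A = 0.161·1842/0.71 = 417.69 m².
Absorption from the other surfaces = 256·0.49 + 508·0.29 = 272.76 m², so the ceiling must supply 144.93 m² over 256 m².
α = 144.93/256 = 0.566.

0.57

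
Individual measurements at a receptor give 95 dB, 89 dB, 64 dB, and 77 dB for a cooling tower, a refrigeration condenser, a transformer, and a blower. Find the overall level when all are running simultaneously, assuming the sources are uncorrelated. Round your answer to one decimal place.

Incoherent sources combine by intensity addition: L_total = 10·log₁₀(Σ 10^(L_i/10)).
Σ 10^(L/10) = 10^(95/10) + 10^(89/10) + 10^(64/10) + 10^(77/10) = 4.009e+09.
L_total = 10·log₁₀(4.009e+09) = 96.03 dB.

96.0 dB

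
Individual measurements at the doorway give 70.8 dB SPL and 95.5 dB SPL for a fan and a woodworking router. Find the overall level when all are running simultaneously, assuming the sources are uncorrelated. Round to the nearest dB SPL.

96 dB SPL

Incoherent sources combine by intensity addition: L_total = 10·log₁₀(Σ 10^(L_i/10)).
Σ 10^(L/10) = 10^(70.8/10) + 10^(95.5/10) = 3.560e+09.
L_total = 10·log₁₀(3.560e+09) = 95.51 dB SPL.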